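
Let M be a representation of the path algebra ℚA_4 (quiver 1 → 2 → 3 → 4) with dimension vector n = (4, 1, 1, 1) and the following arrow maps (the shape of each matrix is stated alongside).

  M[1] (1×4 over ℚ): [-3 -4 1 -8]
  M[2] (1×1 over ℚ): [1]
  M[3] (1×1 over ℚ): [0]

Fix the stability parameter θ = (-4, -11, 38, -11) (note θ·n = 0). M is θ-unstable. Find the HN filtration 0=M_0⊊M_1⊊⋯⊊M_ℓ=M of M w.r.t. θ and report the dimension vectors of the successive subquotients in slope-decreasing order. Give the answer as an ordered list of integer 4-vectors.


Interval decomposition of M: I[1,1]^3, I[1,3], I[4,4].
HN type (ℓ=4): μ^(1)=38; μ^(2)=-4; μ^(3)=-15/2; μ^(4)=-11

((0, 0, 1, 0); (3, 0, 0, 0); (1, 1, 0, 0); (0, 0, 0, 1))


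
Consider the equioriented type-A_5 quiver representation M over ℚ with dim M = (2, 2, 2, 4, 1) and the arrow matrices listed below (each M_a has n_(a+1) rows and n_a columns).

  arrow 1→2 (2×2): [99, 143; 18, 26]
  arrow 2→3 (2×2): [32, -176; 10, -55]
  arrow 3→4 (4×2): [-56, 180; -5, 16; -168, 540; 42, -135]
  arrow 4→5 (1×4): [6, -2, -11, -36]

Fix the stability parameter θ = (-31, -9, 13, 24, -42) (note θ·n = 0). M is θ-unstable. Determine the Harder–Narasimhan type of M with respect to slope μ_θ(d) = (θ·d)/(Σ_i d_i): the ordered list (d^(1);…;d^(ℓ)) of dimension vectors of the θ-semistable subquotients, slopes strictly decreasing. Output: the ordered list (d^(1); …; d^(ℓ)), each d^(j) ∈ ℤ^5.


Barcode: M ≅ I[1,1], I[1,2], I[2,4], I[3,5], I[4,4]^2. HN layers by μ_θ (5 steps, strictly decreasing):
  μ^(1)=24; μ^(2)=13; μ^(3)=-5/3; μ^(4)=-9; μ^(5)=-31

((0, 0, 0, 3, 0); (0, 0, 1, 0, 0); (0, 0, 1, 1, 1); (0, 2, 0, 0, 0); (2, 0, 0, 0, 0))


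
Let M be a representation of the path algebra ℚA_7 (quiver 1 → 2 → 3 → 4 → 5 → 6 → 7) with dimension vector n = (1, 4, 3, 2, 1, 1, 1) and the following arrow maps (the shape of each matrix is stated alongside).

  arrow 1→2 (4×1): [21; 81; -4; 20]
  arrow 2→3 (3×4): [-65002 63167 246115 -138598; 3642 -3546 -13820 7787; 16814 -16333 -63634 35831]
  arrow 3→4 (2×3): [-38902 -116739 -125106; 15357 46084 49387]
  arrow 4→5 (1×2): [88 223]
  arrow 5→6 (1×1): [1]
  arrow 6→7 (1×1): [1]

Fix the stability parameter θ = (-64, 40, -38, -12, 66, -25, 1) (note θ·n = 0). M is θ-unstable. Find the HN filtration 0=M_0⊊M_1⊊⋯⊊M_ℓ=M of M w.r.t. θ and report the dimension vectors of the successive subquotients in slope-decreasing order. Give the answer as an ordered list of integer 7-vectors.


Interval decomposition of M: I[1,7], I[2,2], I[2,3], I[2,4].
HN type (ℓ=5): μ^(1)=40; μ^(2)=14; μ^(3)=1; μ^(4)=-10/3; μ^(5)=-64

((0, 1, 0, 0, 0, 0, 0); (0, 0, 0, 0, 1, 1, 1); (0, 1, 1, 0, 0, 0, 0); (0, 2, 2, 2, 0, 0, 0); (1, 0, 0, 0, 0, 0, 0))


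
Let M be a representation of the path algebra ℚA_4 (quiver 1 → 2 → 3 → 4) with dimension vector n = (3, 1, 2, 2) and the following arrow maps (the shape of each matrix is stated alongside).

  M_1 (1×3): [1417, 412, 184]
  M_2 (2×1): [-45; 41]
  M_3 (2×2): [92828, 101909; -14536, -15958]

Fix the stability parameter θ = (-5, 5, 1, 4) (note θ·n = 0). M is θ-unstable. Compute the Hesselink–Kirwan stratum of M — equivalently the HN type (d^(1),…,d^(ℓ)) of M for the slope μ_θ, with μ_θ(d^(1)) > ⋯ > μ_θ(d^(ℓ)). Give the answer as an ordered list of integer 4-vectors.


Interval decomposition of M: I[1,1]^2, I[1,4], I[3,3], I[4,4].
HN type (ℓ=4): μ^(1)=4; μ^(2)=3; μ^(3)=1; μ^(4)=-5

((0, 0, 0, 2); (0, 1, 1, 0); (0, 0, 1, 0); (3, 0, 0, 0))


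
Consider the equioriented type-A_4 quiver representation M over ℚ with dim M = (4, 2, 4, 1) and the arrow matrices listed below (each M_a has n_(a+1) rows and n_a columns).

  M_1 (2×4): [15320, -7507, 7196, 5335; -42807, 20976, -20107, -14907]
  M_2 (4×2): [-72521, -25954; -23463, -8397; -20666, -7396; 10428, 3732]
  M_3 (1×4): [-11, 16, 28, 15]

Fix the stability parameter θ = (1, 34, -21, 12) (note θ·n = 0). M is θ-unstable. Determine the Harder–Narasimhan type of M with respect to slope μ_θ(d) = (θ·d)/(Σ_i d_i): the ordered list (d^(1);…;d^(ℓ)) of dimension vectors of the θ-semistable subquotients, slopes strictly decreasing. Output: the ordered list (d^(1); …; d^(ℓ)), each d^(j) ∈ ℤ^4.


Interval decomposition of M: I[1,1]^2, I[1,3], I[1,4], I[3,3]^2.
HN type (ℓ=4): μ^(1)=12; μ^(2)=13/2; μ^(3)=1; μ^(4)=-21

((0, 0, 0, 1); (0, 2, 2, 0); (4, 0, 0, 0); (0, 0, 2, 0))


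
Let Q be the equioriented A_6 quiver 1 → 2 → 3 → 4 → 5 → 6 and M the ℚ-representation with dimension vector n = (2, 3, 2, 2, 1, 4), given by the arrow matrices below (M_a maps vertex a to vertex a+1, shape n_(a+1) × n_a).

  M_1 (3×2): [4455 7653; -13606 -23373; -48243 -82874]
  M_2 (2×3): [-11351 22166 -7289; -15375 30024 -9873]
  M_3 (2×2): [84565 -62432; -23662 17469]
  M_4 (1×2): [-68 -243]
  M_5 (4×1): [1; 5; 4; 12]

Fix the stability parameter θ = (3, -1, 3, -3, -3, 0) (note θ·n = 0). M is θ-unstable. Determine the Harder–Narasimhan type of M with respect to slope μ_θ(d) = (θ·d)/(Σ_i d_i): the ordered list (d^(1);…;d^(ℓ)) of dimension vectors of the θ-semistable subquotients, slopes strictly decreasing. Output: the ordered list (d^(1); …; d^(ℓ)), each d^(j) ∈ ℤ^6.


Barcode: M ≅ I[1,2], I[1,6], I[2,4], I[6,6]^3. HN layers by μ_θ (4 steps, strictly decreasing):
  μ^(1)=1; μ^(2)=0; μ^(3)=-1/5; μ^(4)=-1

((1, 1, 0, 0, 0, 0); (0, 0, 1, 1, 0, 4); (1, 1, 1, 1, 1, 0); (0, 1, 0, 0, 0, 0))


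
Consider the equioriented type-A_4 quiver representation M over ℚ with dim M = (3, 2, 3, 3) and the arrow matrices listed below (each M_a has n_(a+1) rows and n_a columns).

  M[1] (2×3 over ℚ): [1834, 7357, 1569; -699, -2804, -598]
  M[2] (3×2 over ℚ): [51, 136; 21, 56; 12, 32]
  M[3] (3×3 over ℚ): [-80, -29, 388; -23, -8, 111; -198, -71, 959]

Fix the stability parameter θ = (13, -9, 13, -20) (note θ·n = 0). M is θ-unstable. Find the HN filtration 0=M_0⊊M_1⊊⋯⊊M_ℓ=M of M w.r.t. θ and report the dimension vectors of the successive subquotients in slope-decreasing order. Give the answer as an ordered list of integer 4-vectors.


Barcode: M ≅ I[1,1], I[1,2], I[1,4], I[3,4]^2. HN layers by μ_θ (4 steps, strictly decreasing):
  μ^(1)=13; μ^(2)=2; μ^(3)=-3/4; μ^(4)=-7/2

((1, 0, 0, 0); (1, 1, 0, 0); (1, 1, 1, 1); (0, 0, 2, 2))


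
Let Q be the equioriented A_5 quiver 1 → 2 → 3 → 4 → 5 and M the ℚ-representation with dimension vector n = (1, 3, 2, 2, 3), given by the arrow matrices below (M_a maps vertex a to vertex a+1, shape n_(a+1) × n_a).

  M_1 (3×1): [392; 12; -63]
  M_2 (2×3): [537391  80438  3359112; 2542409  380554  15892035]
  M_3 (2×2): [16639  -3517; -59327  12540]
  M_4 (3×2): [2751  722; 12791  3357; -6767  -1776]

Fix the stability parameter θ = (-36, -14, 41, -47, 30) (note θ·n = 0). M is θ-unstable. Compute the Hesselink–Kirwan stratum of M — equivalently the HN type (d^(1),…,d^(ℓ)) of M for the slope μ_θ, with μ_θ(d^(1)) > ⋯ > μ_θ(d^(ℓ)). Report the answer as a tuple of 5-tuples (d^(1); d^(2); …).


Via rank(M_{q-1}∘⋯∘M_p): M ≅ I[1,5], I[2,2], I[2,5], I[5,5].
μ_θ-semistable layers: μ^(1)=30; μ^(2)=-3; μ^(3)=-14; μ^(4)=-36

((0, 0, 0, 0, 3); (0, 0, 2, 2, 0); (0, 3, 0, 0, 0); (1, 0, 0, 0, 0))


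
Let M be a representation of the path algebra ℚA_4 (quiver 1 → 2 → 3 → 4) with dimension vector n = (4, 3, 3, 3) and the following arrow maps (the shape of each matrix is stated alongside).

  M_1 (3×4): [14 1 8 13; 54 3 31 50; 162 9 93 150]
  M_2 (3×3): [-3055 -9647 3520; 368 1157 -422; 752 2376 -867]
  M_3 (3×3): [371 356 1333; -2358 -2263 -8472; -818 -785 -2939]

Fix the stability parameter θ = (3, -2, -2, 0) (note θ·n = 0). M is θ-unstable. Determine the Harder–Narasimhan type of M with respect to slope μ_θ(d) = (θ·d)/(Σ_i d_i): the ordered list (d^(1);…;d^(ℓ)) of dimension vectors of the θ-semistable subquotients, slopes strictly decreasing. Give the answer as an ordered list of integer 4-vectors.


Via rank(M_{q-1}∘⋯∘M_p): M ≅ I[1,1]^2, I[1,4]^2, I[2,4].
μ_θ-semistable layers: μ^(1)=3; μ^(2)=0; μ^(3)=-1/3; μ^(4)=-2

((2, 0, 0, 0); (0, 0, 0, 3); (2, 2, 2, 0); (0, 1, 1, 0))


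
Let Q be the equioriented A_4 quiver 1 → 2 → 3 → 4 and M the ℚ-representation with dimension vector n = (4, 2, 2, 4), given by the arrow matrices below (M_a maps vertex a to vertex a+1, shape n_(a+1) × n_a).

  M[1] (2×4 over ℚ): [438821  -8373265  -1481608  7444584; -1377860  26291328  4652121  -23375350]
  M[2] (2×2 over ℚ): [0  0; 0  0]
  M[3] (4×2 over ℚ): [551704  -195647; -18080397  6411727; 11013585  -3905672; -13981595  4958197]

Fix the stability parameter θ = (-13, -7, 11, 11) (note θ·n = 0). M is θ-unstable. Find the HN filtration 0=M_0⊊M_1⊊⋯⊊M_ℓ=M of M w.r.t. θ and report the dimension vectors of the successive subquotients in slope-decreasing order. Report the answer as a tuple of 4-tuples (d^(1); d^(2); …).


Barcode: M ≅ I[1,1]^2, I[1,2]^2, I[3,4]^2, I[4,4]^2. HN layers by μ_θ (3 steps, strictly decreasing):
  μ^(1)=11; μ^(2)=-7; μ^(3)=-13

((0, 0, 2, 4); (0, 2, 0, 0); (4, 0, 0, 0))


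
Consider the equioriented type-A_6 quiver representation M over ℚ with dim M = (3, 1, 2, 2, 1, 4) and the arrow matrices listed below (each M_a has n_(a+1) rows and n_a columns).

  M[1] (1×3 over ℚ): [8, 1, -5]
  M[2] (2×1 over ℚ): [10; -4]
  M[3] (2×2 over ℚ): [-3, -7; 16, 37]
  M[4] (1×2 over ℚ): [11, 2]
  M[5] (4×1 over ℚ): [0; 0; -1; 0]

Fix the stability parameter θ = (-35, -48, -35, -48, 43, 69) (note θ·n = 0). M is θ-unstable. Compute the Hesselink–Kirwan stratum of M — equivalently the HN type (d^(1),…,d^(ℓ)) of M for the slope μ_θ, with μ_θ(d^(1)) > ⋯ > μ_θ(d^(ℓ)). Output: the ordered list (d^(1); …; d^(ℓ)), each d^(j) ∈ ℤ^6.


Via rank(M_{q-1}∘⋯∘M_p): M ≅ I[1,1]^2, I[1,6], I[3,4], I[6,6]^3.
μ_θ-semistable layers: μ^(1)=69; μ^(2)=43; μ^(3)=-35; μ^(4)=-83/2

((0, 0, 0, 0, 0, 4); (0, 0, 0, 0, 1, 0); (2, 0, 0, 0, 0, 0); (1, 1, 2, 2, 0, 0))


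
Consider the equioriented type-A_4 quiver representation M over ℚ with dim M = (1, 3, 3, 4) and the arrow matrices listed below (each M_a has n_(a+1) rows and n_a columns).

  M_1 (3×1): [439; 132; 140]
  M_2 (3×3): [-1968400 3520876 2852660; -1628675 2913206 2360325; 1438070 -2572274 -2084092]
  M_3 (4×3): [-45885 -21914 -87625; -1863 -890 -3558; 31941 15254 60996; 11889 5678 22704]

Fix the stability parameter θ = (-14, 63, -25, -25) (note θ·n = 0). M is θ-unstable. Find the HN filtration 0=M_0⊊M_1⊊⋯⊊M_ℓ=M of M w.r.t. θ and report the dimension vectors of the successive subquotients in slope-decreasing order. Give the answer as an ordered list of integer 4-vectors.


Interval decomposition of M: I[1,4], I[2,2], I[2,4], I[3,3], I[4,4]^2.
HN type (ℓ=4): μ^(1)=63; μ^(2)=13/3; μ^(3)=-14; μ^(4)=-25

((0, 1, 0, 0); (0, 2, 2, 2); (1, 0, 0, 0); (0, 0, 1, 2))


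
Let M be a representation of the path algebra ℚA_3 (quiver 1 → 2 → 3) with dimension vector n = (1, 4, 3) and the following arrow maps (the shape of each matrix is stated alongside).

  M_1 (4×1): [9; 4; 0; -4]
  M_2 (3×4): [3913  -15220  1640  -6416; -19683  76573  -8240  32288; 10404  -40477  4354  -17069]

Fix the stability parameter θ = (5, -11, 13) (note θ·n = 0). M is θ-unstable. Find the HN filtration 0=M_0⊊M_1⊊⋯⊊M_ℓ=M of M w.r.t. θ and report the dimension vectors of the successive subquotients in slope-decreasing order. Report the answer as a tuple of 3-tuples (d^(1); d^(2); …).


Interval decomposition of M: I[1,3], I[2,2], I[2,3]^2.
HN type (ℓ=3): μ^(1)=13; μ^(2)=-3; μ^(3)=-11

((0, 0, 3); (1, 1, 0); (0, 3, 0))


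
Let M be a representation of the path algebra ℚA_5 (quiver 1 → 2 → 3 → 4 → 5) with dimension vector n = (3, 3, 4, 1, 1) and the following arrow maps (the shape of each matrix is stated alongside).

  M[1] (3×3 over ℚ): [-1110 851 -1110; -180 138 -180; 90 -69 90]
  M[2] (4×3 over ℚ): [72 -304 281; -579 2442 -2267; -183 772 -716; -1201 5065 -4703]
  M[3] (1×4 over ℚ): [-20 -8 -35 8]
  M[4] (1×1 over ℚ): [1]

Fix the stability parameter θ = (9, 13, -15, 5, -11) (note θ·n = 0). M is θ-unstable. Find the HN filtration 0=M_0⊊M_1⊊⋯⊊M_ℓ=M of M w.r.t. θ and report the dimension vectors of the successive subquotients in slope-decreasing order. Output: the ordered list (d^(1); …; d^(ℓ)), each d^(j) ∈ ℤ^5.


Via rank(M_{q-1}∘⋯∘M_p): M ≅ I[1,1]^2, I[1,5], I[2,3]^2, I[3,3].
μ_θ-semistable layers: μ^(1)=9; μ^(2)=1/5; μ^(3)=-1; μ^(4)=-15

((2, 0, 0, 0, 0); (1, 1, 1, 1, 1); (0, 2, 2, 0, 0); (0, 0, 1, 0, 0))


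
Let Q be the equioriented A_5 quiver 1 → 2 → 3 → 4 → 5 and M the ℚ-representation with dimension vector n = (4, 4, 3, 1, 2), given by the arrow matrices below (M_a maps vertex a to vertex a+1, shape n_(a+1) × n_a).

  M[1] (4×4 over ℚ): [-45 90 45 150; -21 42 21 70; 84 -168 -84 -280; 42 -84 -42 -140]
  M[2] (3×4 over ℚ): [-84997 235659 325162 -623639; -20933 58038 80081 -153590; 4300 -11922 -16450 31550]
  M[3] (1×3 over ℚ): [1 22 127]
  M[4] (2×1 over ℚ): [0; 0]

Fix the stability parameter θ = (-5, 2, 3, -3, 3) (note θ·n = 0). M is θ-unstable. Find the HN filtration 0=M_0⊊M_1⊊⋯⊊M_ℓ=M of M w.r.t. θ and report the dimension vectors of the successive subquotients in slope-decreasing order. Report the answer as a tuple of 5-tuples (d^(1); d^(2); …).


Interval decomposition of M: I[1,1]^3, I[1,4], I[2,2], I[2,3]^2, I[5,5]^2.
HN type (ℓ=4): μ^(1)=3; μ^(2)=2; μ^(3)=2/3; μ^(4)=-5

((0, 0, 2, 0, 2); (0, 3, 0, 0, 0); (0, 1, 1, 1, 0); (4, 0, 0, 0, 0))


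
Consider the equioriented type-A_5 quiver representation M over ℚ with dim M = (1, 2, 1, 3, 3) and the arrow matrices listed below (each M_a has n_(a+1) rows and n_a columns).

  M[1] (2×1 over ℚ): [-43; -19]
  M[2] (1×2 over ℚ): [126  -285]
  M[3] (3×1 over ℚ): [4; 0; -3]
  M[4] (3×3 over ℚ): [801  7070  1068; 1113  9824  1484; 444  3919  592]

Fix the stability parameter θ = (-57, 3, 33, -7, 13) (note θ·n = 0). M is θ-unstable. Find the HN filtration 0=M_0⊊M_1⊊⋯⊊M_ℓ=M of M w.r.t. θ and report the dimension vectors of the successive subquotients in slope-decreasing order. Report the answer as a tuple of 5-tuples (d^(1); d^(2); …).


Interval decomposition of M: I[1,4], I[2,2], I[4,5]^2, I[5,5].
HN type (ℓ=4): μ^(1)=13; μ^(2)=3; μ^(3)=-7; μ^(4)=-57

((0, 0, 1, 1, 3); (0, 2, 0, 0, 0); (0, 0, 0, 2, 0); (1, 0, 0, 0, 0))


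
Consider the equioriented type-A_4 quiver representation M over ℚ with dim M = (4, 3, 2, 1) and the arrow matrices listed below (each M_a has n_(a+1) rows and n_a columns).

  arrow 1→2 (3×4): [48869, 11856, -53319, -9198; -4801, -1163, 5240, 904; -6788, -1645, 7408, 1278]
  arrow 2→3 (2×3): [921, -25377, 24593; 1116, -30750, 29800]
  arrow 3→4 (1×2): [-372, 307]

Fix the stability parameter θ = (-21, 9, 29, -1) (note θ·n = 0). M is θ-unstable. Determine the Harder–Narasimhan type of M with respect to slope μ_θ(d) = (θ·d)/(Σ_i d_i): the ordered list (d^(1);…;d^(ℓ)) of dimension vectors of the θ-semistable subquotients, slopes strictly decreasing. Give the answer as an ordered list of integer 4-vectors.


Barcode: M ≅ I[1,1], I[1,2], I[1,3], I[1,4]. HN layers by μ_θ (4 steps, strictly decreasing):
  μ^(1)=29; μ^(2)=14; μ^(3)=9; μ^(4)=-21

((0, 0, 1, 0); (0, 0, 1, 1); (0, 3, 0, 0); (4, 0, 0, 0))


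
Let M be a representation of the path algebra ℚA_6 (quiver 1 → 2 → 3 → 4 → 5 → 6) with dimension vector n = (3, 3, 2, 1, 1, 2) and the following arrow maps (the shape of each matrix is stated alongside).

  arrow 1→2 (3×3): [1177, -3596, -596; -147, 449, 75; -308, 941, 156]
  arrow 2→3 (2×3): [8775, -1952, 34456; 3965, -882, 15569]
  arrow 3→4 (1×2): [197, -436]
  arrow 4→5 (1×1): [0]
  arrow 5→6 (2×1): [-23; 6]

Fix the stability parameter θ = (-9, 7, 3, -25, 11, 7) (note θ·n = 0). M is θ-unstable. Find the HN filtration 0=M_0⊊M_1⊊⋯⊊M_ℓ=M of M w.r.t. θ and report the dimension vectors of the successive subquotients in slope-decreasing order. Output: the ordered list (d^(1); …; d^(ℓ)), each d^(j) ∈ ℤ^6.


Via rank(M_{q-1}∘⋯∘M_p): M ≅ I[1,2], I[1,3], I[1,4], I[5,6], I[6,6].
μ_θ-semistable layers: μ^(1)=9; μ^(2)=7; μ^(3)=5; μ^(4)=-5; μ^(5)=-9

((0, 0, 0, 0, 1, 1); (0, 1, 0, 0, 0, 1); (0, 1, 1, 0, 0, 0); (0, 1, 1, 1, 0, 0); (3, 0, 0, 0, 0, 0))


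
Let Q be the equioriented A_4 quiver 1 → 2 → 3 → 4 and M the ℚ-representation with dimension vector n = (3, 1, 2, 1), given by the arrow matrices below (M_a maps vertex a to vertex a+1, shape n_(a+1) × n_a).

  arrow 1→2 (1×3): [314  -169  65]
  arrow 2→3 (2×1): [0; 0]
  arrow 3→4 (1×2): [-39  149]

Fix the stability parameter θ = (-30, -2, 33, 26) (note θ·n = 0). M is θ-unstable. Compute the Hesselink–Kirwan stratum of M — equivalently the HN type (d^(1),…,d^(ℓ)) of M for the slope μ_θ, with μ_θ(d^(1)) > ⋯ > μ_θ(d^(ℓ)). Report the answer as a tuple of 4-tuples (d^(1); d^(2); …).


Via rank(M_{q-1}∘⋯∘M_p): M ≅ I[1,1]^2, I[1,2], I[3,3], I[3,4].
μ_θ-semistable layers: μ^(1)=33; μ^(2)=59/2; μ^(3)=-2; μ^(4)=-30

((0, 0, 1, 0); (0, 0, 1, 1); (0, 1, 0, 0); (3, 0, 0, 0))


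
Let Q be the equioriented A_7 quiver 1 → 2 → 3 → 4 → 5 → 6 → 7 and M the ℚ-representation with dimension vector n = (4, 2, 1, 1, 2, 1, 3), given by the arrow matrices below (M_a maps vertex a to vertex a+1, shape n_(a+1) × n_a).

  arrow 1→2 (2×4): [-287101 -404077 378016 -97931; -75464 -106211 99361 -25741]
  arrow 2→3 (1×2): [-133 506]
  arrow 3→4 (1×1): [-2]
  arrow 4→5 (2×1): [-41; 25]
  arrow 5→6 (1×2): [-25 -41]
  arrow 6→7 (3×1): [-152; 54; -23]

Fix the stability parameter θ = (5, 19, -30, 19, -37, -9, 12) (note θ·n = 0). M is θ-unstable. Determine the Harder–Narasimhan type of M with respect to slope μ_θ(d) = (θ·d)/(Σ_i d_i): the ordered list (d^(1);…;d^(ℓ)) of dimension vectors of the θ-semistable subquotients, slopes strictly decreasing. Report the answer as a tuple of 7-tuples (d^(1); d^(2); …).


Via rank(M_{q-1}∘⋯∘M_p): M ≅ I[1,1]^2, I[1,2], I[1,5], I[5,7], I[7,7]^2.
μ_θ-semistable layers: μ^(1)=19; μ^(2)=12; μ^(3)=5; μ^(4)=-24/5; μ^(5)=-9; μ^(6)=-37

((0, 1, 0, 0, 0, 0, 0); (0, 0, 0, 0, 0, 0, 3); (3, 0, 0, 0, 0, 0, 0); (1, 1, 1, 1, 1, 0, 0); (0, 0, 0, 0, 0, 1, 0); (0, 0, 0, 0, 1, 0, 0))


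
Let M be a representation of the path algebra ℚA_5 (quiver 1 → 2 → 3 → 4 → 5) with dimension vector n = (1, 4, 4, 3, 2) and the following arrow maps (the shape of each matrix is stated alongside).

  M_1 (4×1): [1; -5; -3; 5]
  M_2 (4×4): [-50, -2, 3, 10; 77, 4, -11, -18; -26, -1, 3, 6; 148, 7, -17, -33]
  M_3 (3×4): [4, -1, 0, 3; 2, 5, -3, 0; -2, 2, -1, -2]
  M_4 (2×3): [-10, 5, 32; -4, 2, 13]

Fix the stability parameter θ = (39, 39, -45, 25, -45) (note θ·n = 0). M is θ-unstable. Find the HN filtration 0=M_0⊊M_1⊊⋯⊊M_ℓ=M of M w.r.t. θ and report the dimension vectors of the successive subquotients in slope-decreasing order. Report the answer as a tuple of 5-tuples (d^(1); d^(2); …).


Interval decomposition of M: I[1,4], I[2,3], I[2,5]^2.
HN type (ℓ=4): μ^(1)=25; μ^(2)=11; μ^(3)=-3; μ^(4)=-13/2

((0, 0, 0, 1, 0); (1, 1, 1, 0, 0); (0, 1, 1, 0, 0); (0, 2, 2, 2, 2))


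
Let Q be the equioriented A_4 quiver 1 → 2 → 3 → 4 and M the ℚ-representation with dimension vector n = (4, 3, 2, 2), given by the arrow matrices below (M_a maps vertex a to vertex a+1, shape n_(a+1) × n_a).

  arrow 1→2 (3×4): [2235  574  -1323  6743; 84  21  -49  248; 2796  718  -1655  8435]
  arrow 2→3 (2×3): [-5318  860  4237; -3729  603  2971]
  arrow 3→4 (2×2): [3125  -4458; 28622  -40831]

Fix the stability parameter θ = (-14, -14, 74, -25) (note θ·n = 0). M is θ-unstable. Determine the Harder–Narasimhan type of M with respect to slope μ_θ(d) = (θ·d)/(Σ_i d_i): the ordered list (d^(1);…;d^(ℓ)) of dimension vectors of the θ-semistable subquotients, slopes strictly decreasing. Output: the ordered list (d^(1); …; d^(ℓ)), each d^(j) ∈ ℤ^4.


Interval decomposition of M: I[1,1], I[1,2], I[1,4]^2.
HN type (ℓ=2): μ^(1)=49/2; μ^(2)=-14

((0, 0, 2, 2); (4, 3, 0, 0))


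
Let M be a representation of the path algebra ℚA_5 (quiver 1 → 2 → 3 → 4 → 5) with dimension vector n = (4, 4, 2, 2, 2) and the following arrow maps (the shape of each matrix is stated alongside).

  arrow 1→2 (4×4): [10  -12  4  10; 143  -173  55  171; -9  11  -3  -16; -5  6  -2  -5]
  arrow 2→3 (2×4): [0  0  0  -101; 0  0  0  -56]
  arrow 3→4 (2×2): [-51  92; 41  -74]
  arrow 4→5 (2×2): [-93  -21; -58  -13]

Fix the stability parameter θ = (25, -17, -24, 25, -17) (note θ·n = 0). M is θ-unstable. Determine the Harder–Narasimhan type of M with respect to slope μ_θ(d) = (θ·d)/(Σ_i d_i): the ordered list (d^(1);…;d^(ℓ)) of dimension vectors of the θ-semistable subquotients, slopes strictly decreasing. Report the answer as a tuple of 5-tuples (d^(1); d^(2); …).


Via rank(M_{q-1}∘⋯∘M_p): M ≅ I[1,1], I[1,2]^2, I[1,5], I[2,2], I[3,5].
μ_θ-semistable layers: μ^(1)=25; μ^(2)=4; μ^(3)=-16/3; μ^(4)=-17; μ^(5)=-24

((1, 0, 0, 0, 0); (2, 2, 0, 2, 2); (1, 1, 1, 0, 0); (0, 1, 0, 0, 0); (0, 0, 1, 0, 0))


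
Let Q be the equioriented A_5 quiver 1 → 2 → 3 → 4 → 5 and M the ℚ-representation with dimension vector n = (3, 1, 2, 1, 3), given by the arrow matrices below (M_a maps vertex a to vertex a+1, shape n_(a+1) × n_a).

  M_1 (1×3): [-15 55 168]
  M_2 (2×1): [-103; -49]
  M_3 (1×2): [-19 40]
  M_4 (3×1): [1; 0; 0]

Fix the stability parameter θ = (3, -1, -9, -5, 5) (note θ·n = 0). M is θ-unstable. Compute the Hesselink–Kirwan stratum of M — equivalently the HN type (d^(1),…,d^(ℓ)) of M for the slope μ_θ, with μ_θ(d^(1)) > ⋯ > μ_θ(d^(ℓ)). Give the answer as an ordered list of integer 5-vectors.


Barcode: M ≅ I[1,1]^2, I[1,5], I[3,3], I[5,5]^2. HN layers by μ_θ (4 steps, strictly decreasing):
  μ^(1)=5; μ^(2)=3; μ^(3)=-3; μ^(4)=-9

((0, 0, 0, 0, 3); (2, 0, 0, 0, 0); (1, 1, 1, 1, 0); (0, 0, 1, 0, 0))


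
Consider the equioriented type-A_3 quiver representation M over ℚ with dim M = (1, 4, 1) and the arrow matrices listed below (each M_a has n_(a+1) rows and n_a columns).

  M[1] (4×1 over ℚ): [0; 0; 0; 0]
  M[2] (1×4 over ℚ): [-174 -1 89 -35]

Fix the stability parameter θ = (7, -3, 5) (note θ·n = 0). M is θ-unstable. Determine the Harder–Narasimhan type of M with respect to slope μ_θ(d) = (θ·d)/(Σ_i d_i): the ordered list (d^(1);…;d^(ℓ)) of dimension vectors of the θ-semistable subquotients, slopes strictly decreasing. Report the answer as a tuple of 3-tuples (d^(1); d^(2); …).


Via rank(M_{q-1}∘⋯∘M_p): M ≅ I[1,1], I[2,2]^3, I[2,3].
μ_θ-semistable layers: μ^(1)=7; μ^(2)=5; μ^(3)=-3

((1, 0, 0); (0, 0, 1); (0, 4, 0))


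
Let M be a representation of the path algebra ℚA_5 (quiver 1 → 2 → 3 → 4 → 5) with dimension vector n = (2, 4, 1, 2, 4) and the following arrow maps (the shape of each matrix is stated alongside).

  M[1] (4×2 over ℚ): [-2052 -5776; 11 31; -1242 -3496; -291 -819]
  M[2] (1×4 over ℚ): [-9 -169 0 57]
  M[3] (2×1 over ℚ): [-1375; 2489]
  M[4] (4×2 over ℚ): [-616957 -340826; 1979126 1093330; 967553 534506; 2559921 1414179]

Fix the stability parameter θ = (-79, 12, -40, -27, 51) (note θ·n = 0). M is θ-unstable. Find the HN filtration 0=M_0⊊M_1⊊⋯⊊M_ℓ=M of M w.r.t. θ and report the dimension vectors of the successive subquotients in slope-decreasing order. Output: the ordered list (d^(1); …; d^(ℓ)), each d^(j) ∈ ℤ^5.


Barcode: M ≅ I[1,2], I[1,5], I[2,2]^2, I[4,5], I[5,5]^2. HN layers by μ_θ (5 steps, strictly decreasing):
  μ^(1)=51; μ^(2)=12; μ^(3)=-55/3; μ^(4)=-27; μ^(5)=-79

((0, 0, 0, 0, 4); (0, 3, 0, 0, 0); (0, 1, 1, 1, 0); (0, 0, 0, 1, 0); (2, 0, 0, 0, 0))


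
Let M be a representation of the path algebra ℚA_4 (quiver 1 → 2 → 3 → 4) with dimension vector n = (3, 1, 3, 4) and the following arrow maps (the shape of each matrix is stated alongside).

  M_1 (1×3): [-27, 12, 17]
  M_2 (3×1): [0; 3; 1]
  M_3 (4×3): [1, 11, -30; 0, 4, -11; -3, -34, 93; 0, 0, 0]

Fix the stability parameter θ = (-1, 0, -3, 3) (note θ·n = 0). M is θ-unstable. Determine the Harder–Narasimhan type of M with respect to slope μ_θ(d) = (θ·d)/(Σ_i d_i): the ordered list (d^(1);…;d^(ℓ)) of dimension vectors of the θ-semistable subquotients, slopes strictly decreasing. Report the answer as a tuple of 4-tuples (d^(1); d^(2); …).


Barcode: M ≅ I[1,1]^2, I[1,4], I[3,4]^2, I[4,4]. HN layers by μ_θ (4 steps, strictly decreasing):
  μ^(1)=3; μ^(2)=-1; μ^(3)=-4/3; μ^(4)=-3

((0, 0, 0, 4); (2, 0, 0, 0); (1, 1, 1, 0); (0, 0, 2, 0))


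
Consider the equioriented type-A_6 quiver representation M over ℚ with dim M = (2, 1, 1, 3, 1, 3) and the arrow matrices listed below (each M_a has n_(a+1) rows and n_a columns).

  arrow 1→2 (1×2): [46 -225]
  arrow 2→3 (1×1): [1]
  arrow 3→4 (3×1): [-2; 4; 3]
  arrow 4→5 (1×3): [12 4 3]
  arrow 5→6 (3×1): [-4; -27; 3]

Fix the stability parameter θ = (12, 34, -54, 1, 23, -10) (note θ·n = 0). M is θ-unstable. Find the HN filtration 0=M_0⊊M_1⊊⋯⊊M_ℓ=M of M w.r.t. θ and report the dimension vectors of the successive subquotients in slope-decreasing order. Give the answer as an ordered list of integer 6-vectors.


Via rank(M_{q-1}∘⋯∘M_p): M ≅ I[1,1], I[1,6], I[4,4]^2, I[6,6]^2.
μ_θ-semistable layers: μ^(1)=12; μ^(2)=13/2; μ^(3)=1; μ^(4)=-8/3; μ^(5)=-10

((1, 0, 0, 0, 0, 0); (0, 0, 0, 0, 1, 1); (0, 0, 0, 3, 0, 0); (1, 1, 1, 0, 0, 0); (0, 0, 0, 0, 0, 2))


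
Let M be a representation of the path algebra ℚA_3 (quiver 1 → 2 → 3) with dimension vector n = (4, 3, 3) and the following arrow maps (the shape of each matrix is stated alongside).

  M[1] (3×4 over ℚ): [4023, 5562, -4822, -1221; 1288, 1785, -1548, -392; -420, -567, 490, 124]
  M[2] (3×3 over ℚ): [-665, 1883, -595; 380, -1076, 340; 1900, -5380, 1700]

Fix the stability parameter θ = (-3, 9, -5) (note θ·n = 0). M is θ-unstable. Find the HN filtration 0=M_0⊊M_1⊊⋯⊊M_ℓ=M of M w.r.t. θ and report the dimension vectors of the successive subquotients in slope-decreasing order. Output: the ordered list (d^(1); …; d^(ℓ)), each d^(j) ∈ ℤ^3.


Via rank(M_{q-1}∘⋯∘M_p): M ≅ I[1,1], I[1,2]^2, I[1,3], I[3,3]^2.
μ_θ-semistable layers: μ^(1)=9; μ^(2)=2; μ^(3)=-3; μ^(4)=-5

((0, 2, 0); (0, 1, 1); (4, 0, 0); (0, 0, 2))


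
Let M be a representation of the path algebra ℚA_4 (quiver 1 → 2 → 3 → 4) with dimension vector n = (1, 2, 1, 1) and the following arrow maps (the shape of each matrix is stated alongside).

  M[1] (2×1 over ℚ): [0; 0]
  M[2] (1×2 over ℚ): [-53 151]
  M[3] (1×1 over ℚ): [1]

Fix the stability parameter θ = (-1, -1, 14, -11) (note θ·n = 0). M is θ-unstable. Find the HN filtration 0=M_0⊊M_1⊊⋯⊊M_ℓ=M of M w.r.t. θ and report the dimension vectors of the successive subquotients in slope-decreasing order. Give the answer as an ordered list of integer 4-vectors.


Barcode: M ≅ I[1,1], I[2,2], I[2,4]. HN layers by μ_θ (2 steps, strictly decreasing):
  μ^(1)=3/2; μ^(2)=-1

((0, 0, 1, 1); (1, 2, 0, 0))


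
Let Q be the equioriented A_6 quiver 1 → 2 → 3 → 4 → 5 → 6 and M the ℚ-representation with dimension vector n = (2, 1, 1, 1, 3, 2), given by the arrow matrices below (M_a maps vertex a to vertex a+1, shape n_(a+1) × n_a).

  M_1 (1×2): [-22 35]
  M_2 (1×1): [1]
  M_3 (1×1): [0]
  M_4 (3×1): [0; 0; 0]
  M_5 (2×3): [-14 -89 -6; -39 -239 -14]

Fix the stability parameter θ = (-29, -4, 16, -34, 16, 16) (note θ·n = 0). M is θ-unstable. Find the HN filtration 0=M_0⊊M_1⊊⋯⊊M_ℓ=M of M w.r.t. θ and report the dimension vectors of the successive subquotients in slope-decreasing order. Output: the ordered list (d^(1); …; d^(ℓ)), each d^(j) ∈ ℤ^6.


Interval decomposition of M: I[1,1], I[1,3], I[4,4], I[5,5], I[5,6]^2.
HN type (ℓ=4): μ^(1)=16; μ^(2)=-4; μ^(3)=-29; μ^(4)=-34

((0, 0, 1, 0, 3, 2); (0, 1, 0, 0, 0, 0); (2, 0, 0, 0, 0, 0); (0, 0, 0, 1, 0, 0))


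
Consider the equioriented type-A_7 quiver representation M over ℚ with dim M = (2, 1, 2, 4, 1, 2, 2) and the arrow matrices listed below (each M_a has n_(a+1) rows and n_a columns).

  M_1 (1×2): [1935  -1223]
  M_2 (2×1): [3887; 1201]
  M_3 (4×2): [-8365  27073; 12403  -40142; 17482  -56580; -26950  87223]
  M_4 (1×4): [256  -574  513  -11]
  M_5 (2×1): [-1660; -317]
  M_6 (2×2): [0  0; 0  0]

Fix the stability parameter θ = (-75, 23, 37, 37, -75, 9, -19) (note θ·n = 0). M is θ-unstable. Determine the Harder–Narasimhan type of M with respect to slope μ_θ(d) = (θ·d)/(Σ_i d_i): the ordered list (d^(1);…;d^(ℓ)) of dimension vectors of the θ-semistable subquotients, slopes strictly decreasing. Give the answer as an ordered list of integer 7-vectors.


Interval decomposition of M: I[1,1], I[1,6], I[3,4], I[4,4]^2, I[6,6], I[7,7]^2.
HN type (ℓ=5): μ^(1)=37; μ^(2)=9; μ^(3)=11/2; μ^(4)=-19; μ^(5)=-75

((0, 0, 1, 3, 0, 0, 0); (0, 0, 0, 0, 0, 2, 0); (0, 1, 1, 1, 1, 0, 0); (0, 0, 0, 0, 0, 0, 2); (2, 0, 0, 0, 0, 0, 0))


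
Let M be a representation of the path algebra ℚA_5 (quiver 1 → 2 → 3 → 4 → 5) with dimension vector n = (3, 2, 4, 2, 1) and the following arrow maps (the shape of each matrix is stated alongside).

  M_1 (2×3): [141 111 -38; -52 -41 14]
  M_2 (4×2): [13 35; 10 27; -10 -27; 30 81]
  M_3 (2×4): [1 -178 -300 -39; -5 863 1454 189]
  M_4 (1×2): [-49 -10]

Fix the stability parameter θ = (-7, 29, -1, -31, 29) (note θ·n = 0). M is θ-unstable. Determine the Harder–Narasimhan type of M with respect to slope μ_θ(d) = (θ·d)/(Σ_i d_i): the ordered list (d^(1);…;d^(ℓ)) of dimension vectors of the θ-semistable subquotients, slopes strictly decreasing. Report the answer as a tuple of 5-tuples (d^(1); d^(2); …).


Barcode: M ≅ I[1,1], I[1,4], I[1,5], I[3,3]^2. HN layers by μ_θ (3 steps, strictly decreasing):
  μ^(1)=29; μ^(2)=-1; μ^(3)=-7

((0, 0, 0, 0, 1); (0, 2, 4, 2, 0); (3, 0, 0, 0, 0))


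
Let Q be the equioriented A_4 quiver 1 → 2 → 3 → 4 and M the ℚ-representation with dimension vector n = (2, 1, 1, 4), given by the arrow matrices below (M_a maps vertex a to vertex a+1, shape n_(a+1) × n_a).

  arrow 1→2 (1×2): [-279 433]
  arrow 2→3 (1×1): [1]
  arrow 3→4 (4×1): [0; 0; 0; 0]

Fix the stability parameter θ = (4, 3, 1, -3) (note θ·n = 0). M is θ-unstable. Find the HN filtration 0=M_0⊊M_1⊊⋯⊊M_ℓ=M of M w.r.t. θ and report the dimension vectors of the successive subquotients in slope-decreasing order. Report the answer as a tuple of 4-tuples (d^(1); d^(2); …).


Via rank(M_{q-1}∘⋯∘M_p): M ≅ I[1,1], I[1,3], I[4,4]^4.
μ_θ-semistable layers: μ^(1)=4; μ^(2)=8/3; μ^(3)=-3

((1, 0, 0, 0); (1, 1, 1, 0); (0, 0, 0, 4))


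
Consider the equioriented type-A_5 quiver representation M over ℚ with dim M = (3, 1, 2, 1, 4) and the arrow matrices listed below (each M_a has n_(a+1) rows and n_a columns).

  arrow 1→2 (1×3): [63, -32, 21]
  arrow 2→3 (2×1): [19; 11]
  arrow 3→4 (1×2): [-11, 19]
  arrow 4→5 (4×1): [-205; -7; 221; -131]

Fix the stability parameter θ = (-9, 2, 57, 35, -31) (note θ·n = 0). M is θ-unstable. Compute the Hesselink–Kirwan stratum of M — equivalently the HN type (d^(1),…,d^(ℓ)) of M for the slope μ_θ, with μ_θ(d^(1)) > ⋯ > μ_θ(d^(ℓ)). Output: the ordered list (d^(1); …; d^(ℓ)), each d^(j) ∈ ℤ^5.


Interval decomposition of M: I[1,1]^2, I[1,3], I[3,5], I[5,5]^3.
HN type (ℓ=5): μ^(1)=57; μ^(2)=61/3; μ^(3)=2; μ^(4)=-9; μ^(5)=-31

((0, 0, 1, 0, 0); (0, 0, 1, 1, 1); (0, 1, 0, 0, 0); (3, 0, 0, 0, 0); (0, 0, 0, 0, 3))


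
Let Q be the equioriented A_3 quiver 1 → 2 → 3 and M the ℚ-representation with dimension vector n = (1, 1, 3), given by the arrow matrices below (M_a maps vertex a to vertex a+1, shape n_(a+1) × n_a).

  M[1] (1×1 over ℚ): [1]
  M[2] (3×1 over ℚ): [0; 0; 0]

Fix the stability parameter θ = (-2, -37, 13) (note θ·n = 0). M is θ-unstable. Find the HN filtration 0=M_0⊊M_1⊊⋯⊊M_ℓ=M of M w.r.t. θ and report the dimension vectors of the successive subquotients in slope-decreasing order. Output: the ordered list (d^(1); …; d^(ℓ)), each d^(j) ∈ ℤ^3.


Barcode: M ≅ I[1,2], I[3,3]^3. HN layers by μ_θ (2 steps, strictly decreasing):
  μ^(1)=13; μ^(2)=-39/2

((0, 0, 3); (1, 1, 0))


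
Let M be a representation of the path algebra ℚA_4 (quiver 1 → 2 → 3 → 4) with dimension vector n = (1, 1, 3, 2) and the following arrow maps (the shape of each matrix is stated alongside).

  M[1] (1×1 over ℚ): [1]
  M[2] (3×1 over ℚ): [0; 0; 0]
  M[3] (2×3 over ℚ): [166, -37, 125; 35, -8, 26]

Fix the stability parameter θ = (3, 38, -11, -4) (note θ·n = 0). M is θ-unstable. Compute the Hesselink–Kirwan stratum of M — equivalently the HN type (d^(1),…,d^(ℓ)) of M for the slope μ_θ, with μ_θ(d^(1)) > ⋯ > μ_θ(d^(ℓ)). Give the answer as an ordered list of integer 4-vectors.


Interval decomposition of M: I[1,2], I[3,3], I[3,4]^2.
HN type (ℓ=4): μ^(1)=38; μ^(2)=3; μ^(3)=-4; μ^(4)=-11

((0, 1, 0, 0); (1, 0, 0, 0); (0, 0, 0, 2); (0, 0, 3, 0))


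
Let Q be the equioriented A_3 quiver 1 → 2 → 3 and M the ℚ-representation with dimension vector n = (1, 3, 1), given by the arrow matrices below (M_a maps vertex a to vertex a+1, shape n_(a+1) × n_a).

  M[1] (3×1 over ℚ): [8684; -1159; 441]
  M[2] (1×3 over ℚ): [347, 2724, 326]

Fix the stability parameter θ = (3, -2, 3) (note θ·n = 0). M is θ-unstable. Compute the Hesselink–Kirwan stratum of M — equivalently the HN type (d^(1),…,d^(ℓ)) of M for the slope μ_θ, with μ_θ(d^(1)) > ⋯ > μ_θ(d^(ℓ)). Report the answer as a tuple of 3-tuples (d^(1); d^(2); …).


Barcode: M ≅ I[1,3], I[2,2]^2. HN layers by μ_θ (3 steps, strictly decreasing):
  μ^(1)=3; μ^(2)=1/2; μ^(3)=-2

((0, 0, 1); (1, 1, 0); (0, 2, 0))


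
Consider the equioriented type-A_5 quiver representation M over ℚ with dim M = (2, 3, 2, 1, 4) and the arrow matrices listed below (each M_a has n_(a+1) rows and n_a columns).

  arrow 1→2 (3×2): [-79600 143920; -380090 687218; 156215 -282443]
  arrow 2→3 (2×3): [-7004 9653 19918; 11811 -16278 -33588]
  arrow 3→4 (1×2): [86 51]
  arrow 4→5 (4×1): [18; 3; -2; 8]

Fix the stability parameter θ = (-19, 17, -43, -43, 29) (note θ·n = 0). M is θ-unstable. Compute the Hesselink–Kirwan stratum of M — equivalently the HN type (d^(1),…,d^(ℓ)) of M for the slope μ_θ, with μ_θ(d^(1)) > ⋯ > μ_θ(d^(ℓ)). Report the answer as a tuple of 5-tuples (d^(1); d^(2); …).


Via rank(M_{q-1}∘⋯∘M_p): M ≅ I[1,1], I[1,2], I[2,3], I[2,5], I[5,5]^3.
μ_θ-semistable layers: μ^(1)=29; μ^(2)=17; μ^(3)=-13; μ^(4)=-19; μ^(5)=-23

((0, 0, 0, 0, 4); (0, 1, 0, 0, 0); (0, 1, 1, 0, 0); (2, 0, 0, 0, 0); (0, 1, 1, 1, 0))


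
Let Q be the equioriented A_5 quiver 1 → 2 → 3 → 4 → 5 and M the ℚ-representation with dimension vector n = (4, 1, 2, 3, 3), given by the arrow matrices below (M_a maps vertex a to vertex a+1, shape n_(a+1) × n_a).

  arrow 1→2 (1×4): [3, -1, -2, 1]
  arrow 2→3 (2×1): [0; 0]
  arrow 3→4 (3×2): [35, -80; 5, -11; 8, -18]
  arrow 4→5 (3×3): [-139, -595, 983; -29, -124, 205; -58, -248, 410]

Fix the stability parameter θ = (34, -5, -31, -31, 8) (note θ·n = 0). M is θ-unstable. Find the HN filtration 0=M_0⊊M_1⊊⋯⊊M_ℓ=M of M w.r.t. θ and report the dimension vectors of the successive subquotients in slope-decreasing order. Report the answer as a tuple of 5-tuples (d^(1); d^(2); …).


Interval decomposition of M: I[1,1]^3, I[1,2], I[3,5]^2, I[4,4], I[5,5].
HN type (ℓ=4): μ^(1)=34; μ^(2)=29/2; μ^(3)=8; μ^(4)=-31

((3, 0, 0, 0, 0); (1, 1, 0, 0, 0); (0, 0, 0, 0, 3); (0, 0, 2, 3, 0))


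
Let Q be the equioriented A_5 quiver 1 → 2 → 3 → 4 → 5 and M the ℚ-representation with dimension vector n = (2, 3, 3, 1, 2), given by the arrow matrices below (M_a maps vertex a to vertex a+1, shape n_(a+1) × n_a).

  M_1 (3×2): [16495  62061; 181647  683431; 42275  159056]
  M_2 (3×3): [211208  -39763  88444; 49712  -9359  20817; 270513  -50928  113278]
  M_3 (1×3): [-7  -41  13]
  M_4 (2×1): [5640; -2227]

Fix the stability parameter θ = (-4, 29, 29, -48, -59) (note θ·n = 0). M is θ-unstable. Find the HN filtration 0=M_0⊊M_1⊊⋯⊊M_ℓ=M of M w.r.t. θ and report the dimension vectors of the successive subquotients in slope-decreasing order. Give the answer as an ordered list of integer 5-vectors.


Via rank(M_{q-1}∘⋯∘M_p): M ≅ I[1,3], I[1,5], I[2,3], I[5,5].
μ_θ-semistable layers: μ^(1)=29; μ^(2)=-4; μ^(3)=-53/5; μ^(4)=-59

((0, 2, 2, 0, 0); (1, 0, 0, 0, 0); (1, 1, 1, 1, 1); (0, 0, 0, 0, 1))


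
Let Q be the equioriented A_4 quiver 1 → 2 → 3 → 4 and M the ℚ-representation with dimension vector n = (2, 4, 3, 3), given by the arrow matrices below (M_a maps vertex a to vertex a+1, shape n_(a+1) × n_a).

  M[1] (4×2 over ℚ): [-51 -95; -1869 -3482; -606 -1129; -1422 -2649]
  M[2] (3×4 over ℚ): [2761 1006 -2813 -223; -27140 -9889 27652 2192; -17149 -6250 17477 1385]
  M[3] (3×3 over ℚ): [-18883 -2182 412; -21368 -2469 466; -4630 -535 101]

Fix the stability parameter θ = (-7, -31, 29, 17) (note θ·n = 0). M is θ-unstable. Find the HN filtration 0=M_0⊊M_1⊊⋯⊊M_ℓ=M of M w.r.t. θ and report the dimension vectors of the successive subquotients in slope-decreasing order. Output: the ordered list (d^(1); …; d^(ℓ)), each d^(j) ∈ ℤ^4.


Barcode: M ≅ I[1,4]^2, I[2,2], I[2,4]. HN layers by μ_θ (3 steps, strictly decreasing):
  μ^(1)=23; μ^(2)=-19; μ^(3)=-31

((0, 0, 3, 3); (2, 2, 0, 0); (0, 2, 0, 0))


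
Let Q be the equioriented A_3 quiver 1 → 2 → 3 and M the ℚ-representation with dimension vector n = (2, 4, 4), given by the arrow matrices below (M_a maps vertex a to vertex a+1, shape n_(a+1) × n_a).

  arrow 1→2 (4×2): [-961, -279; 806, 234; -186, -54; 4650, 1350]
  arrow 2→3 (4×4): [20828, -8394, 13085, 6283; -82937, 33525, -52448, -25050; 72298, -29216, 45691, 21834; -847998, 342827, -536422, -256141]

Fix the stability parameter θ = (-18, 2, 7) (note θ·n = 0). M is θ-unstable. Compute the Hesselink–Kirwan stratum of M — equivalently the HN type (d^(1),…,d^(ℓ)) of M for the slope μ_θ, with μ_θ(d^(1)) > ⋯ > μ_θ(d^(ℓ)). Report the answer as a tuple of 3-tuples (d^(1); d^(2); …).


Interval decomposition of M: I[1,1], I[1,3], I[2,3]^3.
HN type (ℓ=3): μ^(1)=7; μ^(2)=2; μ^(3)=-18

((0, 0, 4); (0, 4, 0); (2, 0, 0))


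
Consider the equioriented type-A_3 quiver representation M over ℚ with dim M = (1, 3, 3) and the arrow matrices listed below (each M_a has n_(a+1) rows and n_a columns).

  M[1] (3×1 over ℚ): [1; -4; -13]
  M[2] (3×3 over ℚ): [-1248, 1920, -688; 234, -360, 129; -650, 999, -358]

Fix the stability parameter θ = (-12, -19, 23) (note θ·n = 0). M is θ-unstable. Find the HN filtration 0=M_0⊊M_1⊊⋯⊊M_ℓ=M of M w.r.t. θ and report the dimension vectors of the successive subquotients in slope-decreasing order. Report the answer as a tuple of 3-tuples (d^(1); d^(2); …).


Interval decomposition of M: I[1,3], I[2,2], I[2,3], I[3,3].
HN type (ℓ=3): μ^(1)=23; μ^(2)=-31/2; μ^(3)=-19

((0, 0, 3); (1, 1, 0); (0, 2, 0))


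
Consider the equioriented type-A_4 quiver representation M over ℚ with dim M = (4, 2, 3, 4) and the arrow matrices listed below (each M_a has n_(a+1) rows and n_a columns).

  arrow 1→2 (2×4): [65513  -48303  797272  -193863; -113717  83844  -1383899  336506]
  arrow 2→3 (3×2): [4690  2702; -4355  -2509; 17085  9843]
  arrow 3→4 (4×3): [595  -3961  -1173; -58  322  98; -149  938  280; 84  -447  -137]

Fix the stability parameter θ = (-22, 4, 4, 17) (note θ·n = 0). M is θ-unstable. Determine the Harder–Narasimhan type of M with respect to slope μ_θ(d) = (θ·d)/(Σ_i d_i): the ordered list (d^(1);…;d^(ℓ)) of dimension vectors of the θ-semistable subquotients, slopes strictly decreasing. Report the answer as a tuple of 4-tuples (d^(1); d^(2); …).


Barcode: M ≅ I[1,1]^2, I[1,2], I[1,3], I[3,4]^2, I[4,4]^2. HN layers by μ_θ (3 steps, strictly decreasing):
  μ^(1)=17; μ^(2)=4; μ^(3)=-22

((0, 0, 0, 4); (0, 2, 3, 0); (4, 0, 0, 0))
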